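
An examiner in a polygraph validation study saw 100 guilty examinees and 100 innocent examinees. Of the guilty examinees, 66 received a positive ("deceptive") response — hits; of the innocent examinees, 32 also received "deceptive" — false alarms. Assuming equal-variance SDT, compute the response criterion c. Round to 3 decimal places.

c = 0.028

H = 66/100 = 0.6600
FA = 32/100 = 0.3200
Φ⁻¹(H) = 0.4125
Φ⁻¹(FA) = -0.4677
c = −½·[z(H) + z(FA)] = −0.5 × (0.4125 + (-0.4677)) = 0.0276
c > 0: the examiner has a conservative response bias.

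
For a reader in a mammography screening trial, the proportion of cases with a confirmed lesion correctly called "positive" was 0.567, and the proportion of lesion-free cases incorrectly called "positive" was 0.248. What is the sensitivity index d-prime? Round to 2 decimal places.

z(H) = 0.1687
z(FA) = -0.6808
d' = z(H) − z(FA) = 0.1687 − (-0.6808) = 0.8495

d-prime = 0.85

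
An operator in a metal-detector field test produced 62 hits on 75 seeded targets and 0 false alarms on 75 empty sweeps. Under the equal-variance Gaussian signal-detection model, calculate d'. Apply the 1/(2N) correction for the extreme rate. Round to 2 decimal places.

d' = 3.42

The false-alarm rate is 0/75 = 0, so apply the 1/(2N) correction: FA → 1/(2·75) = 0.00667.
z(H) = z(0.82667) = 0.941
z(FA) = z(0.00667) = -2.475
d' = 0.941 − (-2.475) = 3.416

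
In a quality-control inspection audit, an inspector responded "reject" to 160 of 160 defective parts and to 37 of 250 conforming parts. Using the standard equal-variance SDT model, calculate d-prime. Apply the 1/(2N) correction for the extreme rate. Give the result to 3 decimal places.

The hit rate is 160/160 = 1, so apply the 1/(2N) correction: H → 1 − 1/(2·160) = 0.99687.
z(H) = z(0.99687) = 2.7338
z(FA) = z(0.14800) = -1.0450
d' = 2.7338 − (-1.0450) = 3.7788

d-prime = 3.779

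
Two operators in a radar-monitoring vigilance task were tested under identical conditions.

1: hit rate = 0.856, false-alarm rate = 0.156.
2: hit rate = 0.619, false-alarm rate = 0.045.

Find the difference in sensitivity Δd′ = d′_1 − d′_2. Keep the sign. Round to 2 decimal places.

Δd′ = 0.08

1: z(0.856) = 1.063, z(0.156) = -1.011, d' = 2.074
2: z(0.619) = 0.303, z(0.045) = -1.695, d' = 1.998
Δd' = d'_1 − d'_2 = 2.074 − 1.998 = 0.076
1 has the higher sensitivity.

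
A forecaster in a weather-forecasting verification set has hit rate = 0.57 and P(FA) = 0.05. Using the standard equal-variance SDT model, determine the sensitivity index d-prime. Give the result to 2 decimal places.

Φ⁻¹(H) = 0.1764
Φ⁻¹(FA) = -1.6449
d' = z(H) − z(FA) = 0.1764 − (-1.6449) = 1.8213

d-prime = 1.82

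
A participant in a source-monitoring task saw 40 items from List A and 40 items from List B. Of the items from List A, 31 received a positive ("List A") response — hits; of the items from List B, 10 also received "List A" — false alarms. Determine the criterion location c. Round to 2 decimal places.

H = 31/40 = 0.7750
FA = 10/40 = 0.2500
z(H) = z(0.7750) = 0.755
z(FA) = z(0.2500) = -0.674
c = −½·[z(H) + z(FA)] = −0.5 × (0.755 + (-0.674)) = -0.0405
c < 0: the participant has a liberal response bias.

c = -0.04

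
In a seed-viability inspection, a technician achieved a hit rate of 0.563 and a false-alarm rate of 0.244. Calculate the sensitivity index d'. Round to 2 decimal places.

z(0.563) = 0.159, z(0.244) = -0.693
d' = z(H) − z(FA) = 0.159 − (-0.693) = 0.852

d' = 0.85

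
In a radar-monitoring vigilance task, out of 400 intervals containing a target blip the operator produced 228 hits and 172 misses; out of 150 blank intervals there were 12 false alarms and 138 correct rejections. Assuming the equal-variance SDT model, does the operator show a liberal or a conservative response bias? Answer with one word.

z(H) = 0.176, z(FA) = -1.405
c = −½·(z(H) + z(FA)) = 0.6145
c > 0 → conservative criterion (biased toward responding “no”).

conservative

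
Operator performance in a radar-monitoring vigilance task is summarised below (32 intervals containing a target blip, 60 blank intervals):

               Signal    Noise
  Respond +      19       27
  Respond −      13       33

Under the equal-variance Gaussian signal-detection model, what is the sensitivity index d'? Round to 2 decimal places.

d' = 0.36

H = 19/32 = 0.5938
FA = 27/60 = 0.4500
z(0.5938) = 0.2373, z(0.4500) = -0.1257
d' = z(H) − z(FA) = 0.2373 − (-0.1257) = 0.3630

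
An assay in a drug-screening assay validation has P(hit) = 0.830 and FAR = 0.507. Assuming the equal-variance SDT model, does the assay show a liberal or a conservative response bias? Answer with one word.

z(H) = 0.954, z(FA) = 0.018
c = −½·(z(H) + z(FA)) = -0.486
c < 0 → liberal criterion (biased toward responding “yes”).

liberal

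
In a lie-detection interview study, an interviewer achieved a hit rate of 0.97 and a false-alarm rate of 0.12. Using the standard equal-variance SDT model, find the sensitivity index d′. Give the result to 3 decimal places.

z(0.97) = 1.8808, z(0.12) = -1.1750
d' = z(H) − z(FA) = 1.8808 − (-1.1750) = 3.0558

d′ = 3.056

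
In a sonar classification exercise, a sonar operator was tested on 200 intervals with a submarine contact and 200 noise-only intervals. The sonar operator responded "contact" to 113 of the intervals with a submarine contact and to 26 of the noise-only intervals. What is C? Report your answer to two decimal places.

C = 0.48

H = 113/200 = 0.5650
FA = 26/200 = 0.1300
z(H) = 0.1637
z(FA) = -1.1264
c = −½·[z(H) + z(FA)] = −0.5 × (0.1637 + (-1.1264)) = 0.48135
c > 0: the sonar operator has a conservative response bias.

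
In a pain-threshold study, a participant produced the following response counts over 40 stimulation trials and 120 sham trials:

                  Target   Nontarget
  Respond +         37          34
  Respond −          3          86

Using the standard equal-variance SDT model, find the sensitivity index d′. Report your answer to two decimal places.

H = 37/40 = 0.9250
FA = 34/120 = 0.2833
z(H) = z(0.9250) = 1.440
z(FA) = z(0.2833) = -0.573
d' = z(H) − z(FA) = 1.440 − (-0.573) = 2.013

d′ = 2.01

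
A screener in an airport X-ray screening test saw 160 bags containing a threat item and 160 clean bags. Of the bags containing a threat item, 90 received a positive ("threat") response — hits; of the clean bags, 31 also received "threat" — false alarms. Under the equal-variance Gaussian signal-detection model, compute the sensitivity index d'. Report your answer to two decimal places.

H = 90/160 = 0.5625
FA = 31/160 = 0.1938
Φ⁻¹(0.5625) = 0.157, Φ⁻¹(0.1938) = -0.864
d' = z(H) − z(FA) = 0.157 − (-0.864) = 1.021

d' = 1.02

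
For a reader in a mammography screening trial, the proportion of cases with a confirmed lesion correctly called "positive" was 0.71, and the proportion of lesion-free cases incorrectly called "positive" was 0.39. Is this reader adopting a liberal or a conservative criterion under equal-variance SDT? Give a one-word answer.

liberal

z(H) = 0.553, z(FA) = -0.279
c = −½·(z(H) + z(FA)) = -0.137
c < 0 → liberal criterion (biased toward responding “yes”).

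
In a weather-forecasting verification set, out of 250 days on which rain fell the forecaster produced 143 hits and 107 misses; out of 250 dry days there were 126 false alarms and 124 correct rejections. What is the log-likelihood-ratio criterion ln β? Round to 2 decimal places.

ln β = -0.02

H = 143/250 = 0.5720
FA = 126/250 = 0.5040
z(H) = 0.181
z(FA) = 0.010
ln β = −½·[z(H)² − z(FA)²] = −0.5 × (0.033 − 0.000) = -0.0165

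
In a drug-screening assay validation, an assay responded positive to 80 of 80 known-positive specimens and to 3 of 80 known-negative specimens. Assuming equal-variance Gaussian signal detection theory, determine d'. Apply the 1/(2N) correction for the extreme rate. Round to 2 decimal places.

The hit rate is 80/80 = 1, so apply the 1/(2N) correction: H → 1 − 1/(2·80) = 0.99375.
z(H) = z(0.99375) = 2.498
z(FA) = z(0.03750) = -1.780
d' = 2.498 − (-1.780) = 4.278

d' = 4.28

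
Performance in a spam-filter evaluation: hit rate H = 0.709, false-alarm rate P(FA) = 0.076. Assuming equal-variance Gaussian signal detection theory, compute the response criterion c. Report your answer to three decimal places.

c = 0.441

z(H) = z(0.709) = 0.5505
z(FA) = z(0.076) = -1.4325
c = −½·[z(H) + z(FA)] = −0.5 × (0.5505 + (-1.4325)) = 0.4410
c > 0: the classifier has a conservative response bias.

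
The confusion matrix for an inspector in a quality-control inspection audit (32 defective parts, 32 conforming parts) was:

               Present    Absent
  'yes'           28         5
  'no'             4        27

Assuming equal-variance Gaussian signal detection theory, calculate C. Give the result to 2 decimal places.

H = 28/32 = 0.8750
FA = 5/32 = 0.1562
Φ⁻¹(H) = Φ⁻¹(0.8750) = 1.1503
Φ⁻¹(FA) = Φ⁻¹(0.1562) = -1.0102
c = −½·[z(H) + z(FA)] = −0.5 × (1.1503 + (-1.0102)) = -0.07005
c < 0: the inspector has a liberal response bias.

C = -0.07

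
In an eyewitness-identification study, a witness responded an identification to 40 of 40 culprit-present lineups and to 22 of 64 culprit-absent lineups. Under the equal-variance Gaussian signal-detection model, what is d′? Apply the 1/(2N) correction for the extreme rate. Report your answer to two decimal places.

The hit rate is 40/40 = 1, so apply the 1/(2N) correction: H → 1 − 1/(2·40) = 0.98750.
z(H) = z(0.98750) = 2.241
z(FA) = z(0.34375) = -0.402
d' = 2.241 − (-0.402) = 2.643

d′ = 2.64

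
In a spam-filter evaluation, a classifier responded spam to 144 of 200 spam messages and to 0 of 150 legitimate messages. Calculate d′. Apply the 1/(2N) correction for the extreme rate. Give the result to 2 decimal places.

The false-alarm rate is 0/150 = 0, so apply the 1/(2N) correction: FA → 1/(2·150) = 0.00333.
z(H) = z(0.72000) = 0.583
z(FA) = z(0.00333) = -2.713
d' = 0.583 − (-2.713) = 3.296

d′ = 3.30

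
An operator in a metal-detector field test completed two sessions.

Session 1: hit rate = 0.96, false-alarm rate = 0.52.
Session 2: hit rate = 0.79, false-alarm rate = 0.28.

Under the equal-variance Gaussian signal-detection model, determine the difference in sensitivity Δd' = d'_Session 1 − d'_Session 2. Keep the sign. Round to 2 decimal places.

Session 1: z(0.96) = 1.751, z(0.52) = 0.050, d' = 1.701
Session 2: z(0.79) = 0.806, z(0.28) = -0.583, d' = 1.389
Δd' = d'_Session 1 − d'_Session 2 = 1.701 − 1.389 = 0.312
Session 1 has the higher sensitivity.

Δd' = 0.31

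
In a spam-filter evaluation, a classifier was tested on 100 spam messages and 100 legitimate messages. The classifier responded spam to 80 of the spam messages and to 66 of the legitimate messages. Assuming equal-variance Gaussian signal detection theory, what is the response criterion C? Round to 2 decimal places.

H = 80/100 = 0.8000
FA = 66/100 = 0.6600
Φ⁻¹(H) = Φ⁻¹(0.8000) = 0.842
Φ⁻¹(FA) = Φ⁻¹(0.6600) = 0.412
c = −½·[z(H) + z(FA)] = −0.5 × (0.842 + 0.412) = -0.627

C = -0.63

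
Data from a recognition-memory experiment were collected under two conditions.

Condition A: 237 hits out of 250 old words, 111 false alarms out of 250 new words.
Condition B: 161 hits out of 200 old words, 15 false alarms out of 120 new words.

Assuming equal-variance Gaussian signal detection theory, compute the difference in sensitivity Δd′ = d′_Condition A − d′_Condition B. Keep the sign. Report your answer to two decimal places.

Condition A: z(0.9480) = 1.626, z(0.4440) = -0.141, d' = 1.767
Condition B: z(0.8050) = 0.860, z(0.1250) = -1.150, d' = 2.010
Δd' = d'_Condition A − d'_Condition B = 1.767 − 2.010 = -0.243
Condition B has the higher sensitivity.

Δd′ = -0.24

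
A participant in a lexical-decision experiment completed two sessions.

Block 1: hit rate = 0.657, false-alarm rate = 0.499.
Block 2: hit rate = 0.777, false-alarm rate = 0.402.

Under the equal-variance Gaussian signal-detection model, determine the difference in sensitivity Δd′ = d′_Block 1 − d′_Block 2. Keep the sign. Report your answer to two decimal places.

Δd′ = -0.60

Block 1: z(0.657) = 0.404, z(0.499) = -0.003, d' = 0.407
Block 2: z(0.777) = 0.762, z(0.402) = -0.248, d' = 1.010
Δd' = d'_Block 1 − d'_Block 2 = 0.407 − 1.010 = -0.603
Block 2 has the higher sensitivity.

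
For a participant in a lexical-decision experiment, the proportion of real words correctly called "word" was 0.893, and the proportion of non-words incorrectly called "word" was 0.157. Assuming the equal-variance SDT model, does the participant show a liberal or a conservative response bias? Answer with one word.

liberal

z(H) = 1.243, z(FA) = -1.007
c = −½·(z(H) + z(FA)) = -0.118
c < 0 → liberal criterion (biased toward responding “yes”).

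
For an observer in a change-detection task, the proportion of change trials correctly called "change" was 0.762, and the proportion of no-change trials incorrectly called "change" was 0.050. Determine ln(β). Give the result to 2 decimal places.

z(H) = 0.713
z(FA) = -1.645
ln β = −½·[z(H)² − z(FA)²] = −0.5 × (0.508 − 2.706) = 1.099

ln β = 1.10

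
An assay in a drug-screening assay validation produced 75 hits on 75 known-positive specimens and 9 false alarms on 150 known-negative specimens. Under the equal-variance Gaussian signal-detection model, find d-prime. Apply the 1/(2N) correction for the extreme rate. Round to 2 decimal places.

The hit rate is 75/75 = 1, so apply the 1/(2N) correction: H → 1 − 1/(2·75) = 0.99333.
z(H) = z(0.99333) = 2.475
z(FA) = z(0.06000) = -1.555
d' = 2.475 − (-1.555) = 4.030

d-prime = 4.03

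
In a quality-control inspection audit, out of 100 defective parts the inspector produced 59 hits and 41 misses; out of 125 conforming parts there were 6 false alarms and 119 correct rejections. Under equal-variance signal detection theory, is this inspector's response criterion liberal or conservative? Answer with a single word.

conservative

z(H) = 0.228, z(FA) = -1.665
c = −½·(z(H) + z(FA)) = 0.7185
c > 0 → conservative criterion (biased toward responding “no”).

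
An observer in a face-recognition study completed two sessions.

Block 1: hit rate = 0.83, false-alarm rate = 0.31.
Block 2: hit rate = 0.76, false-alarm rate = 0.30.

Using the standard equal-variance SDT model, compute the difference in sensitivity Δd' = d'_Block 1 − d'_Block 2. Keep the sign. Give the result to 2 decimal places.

Δd' = 0.22

Block 1: z(0.83) = 0.954, z(0.31) = -0.496, d' = 1.450
Block 2: z(0.76) = 0.706, z(0.30) = -0.524, d' = 1.230
Δd' = d'_Block 1 − d'_Block 2 = 1.450 − 1.230 = 0.220
Block 1 has the higher sensitivity.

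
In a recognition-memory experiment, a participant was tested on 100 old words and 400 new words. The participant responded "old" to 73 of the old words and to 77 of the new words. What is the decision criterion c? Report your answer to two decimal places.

c = 0.13

H = 73/100 = 0.7300
FA = 77/400 = 0.1925
z(0.7300) = 0.6128, z(0.1925) = -0.8687
c = −½·[z(H) + z(FA)] = −0.5 × (0.6128 + (-0.8687)) = 0.12795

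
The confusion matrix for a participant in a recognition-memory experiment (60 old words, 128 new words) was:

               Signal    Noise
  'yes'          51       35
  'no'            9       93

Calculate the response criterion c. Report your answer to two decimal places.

c = -0.22

H = 51/60 = 0.8500
FA = 35/128 = 0.2734
z(H) = z(0.8500) = 1.036
z(FA) = z(0.2734) = -0.603
c = −½·[z(H) + z(FA)] = −0.5 × (1.036 + (-0.603)) = -0.2165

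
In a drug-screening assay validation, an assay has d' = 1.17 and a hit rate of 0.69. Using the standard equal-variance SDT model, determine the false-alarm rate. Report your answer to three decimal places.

z(hit rate) = z(0.69) = 0.4959
z(FA) = z(H) − d' = 0.4959 − 1.17 = -0.6741
false-alarm rate = Φ(-0.6741) = 0.2501

false-alarm rate = 0.250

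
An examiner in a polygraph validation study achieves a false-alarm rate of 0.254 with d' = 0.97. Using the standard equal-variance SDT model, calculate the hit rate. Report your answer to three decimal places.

z(false-alarm rate) = z(0.254) = -0.6620
z(H) = z(FA) + d' = -0.6620 + 0.97 = 0.3080
hit rate = Φ(0.3080) = 0.6210

hit rate = 0.621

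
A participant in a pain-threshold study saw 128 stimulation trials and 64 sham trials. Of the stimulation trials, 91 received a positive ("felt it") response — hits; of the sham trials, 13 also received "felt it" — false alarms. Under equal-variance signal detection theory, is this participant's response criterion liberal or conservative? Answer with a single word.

conservative

z(H) = 0.556, z(FA) = -0.831
c = −½·(z(H) + z(FA)) = 0.1375
c > 0 → conservative criterion (biased toward responding “no”).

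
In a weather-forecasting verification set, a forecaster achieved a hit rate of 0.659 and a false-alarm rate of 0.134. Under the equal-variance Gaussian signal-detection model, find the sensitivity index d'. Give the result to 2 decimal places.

z(H) = z(0.659) = 0.410
z(FA) = z(0.134) = -1.108
d' = z(H) − z(FA) = 0.410 − (-1.108) = 1.518

d' = 1.52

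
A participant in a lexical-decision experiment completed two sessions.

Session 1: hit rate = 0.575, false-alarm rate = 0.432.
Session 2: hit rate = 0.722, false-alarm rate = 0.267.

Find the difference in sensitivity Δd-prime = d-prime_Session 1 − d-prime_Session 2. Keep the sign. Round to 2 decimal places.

Δd-prime = -0.85

Session 1: z(0.575) = 0.189, z(0.432) = -0.171, d' = 0.360
Session 2: z(0.722) = 0.589, z(0.267) = -0.622, d' = 1.211
Δd' = d'_Session 1 − d'_Session 2 = 0.360 − 1.211 = -0.851
Session 2 has the higher sensitivity.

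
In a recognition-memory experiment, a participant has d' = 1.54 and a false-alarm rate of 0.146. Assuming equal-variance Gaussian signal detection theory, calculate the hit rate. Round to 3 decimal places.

hit rate = 0.687

z(false-alarm rate) = z(0.146) = -1.0537
z(H) = z(FA) + d' = -1.0537 + 1.54 = 0.4863
hit rate = Φ(0.4863) = 0.6866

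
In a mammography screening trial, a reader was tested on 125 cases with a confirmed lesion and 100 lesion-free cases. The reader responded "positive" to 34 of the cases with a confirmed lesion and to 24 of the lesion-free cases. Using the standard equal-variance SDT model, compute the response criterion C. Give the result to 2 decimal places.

H = 34/125 = 0.2720
FA = 24/100 = 0.2400
z(0.2720) = -0.607, z(0.2400) = -0.706
c = −½·[z(H) + z(FA)] = −0.5 × (-0.607 + (-0.706)) = 0.6565
c > 0: the reader has a conservative response bias.

C = 0.66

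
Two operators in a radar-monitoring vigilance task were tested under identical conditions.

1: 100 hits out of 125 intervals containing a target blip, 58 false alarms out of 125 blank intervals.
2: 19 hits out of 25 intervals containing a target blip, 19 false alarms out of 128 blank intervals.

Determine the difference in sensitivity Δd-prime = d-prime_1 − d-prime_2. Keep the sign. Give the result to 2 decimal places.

1: z(0.8000) = 0.842, z(0.4640) = -0.090, d' = 0.932
2: z(0.7600) = 0.706, z(0.1484) = -1.043, d' = 1.749
Δd' = d'_1 − d'_2 = 0.932 − 1.749 = -0.817
2 has the higher sensitivity.

Δd-prime = -0.82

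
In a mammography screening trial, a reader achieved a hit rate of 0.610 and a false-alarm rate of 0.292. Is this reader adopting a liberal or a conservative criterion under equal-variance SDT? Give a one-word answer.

conservative

z(H) = 0.279, z(FA) = -0.548
c = −½·(z(H) + z(FA)) = 0.1345
c > 0 → conservative criterion (biased toward responding “no”).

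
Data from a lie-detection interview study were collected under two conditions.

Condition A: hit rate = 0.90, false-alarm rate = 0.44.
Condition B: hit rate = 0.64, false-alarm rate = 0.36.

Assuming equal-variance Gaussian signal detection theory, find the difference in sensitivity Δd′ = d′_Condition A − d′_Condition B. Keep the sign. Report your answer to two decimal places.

Δd′ = 0.72

Condition A: z(0.90) = 1.282, z(0.44) = -0.151, d' = 1.433
Condition B: z(0.64) = 0.358, z(0.36) = -0.358, d' = 0.716
Δd' = d'_Condition A − d'_Condition B = 1.433 − 0.716 = 0.717
Condition A has the higher sensitivity.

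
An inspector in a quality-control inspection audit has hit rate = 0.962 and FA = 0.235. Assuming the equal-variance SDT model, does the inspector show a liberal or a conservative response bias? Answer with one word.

liberal

z(H) = 1.774, z(FA) = -0.722
c = −½·(z(H) + z(FA)) = -0.526
c < 0 → liberal criterion (biased toward responding “yes”).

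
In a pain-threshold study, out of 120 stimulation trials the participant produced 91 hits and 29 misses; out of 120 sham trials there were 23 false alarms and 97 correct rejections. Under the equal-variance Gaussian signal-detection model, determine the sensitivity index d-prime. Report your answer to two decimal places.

H = 91/120 = 0.7583
FA = 23/120 = 0.1917
Φ⁻¹(H) = 0.701
Φ⁻¹(FA) = -0.872
d' = z(H) − z(FA) = 0.701 − (-0.872) = 1.573

d-prime = 1.57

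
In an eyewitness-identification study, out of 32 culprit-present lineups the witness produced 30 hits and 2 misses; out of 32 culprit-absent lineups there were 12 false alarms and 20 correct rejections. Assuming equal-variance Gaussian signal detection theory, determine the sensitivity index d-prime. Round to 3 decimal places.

d-prime = 1.853

H = 30/32 = 0.9375
FA = 12/32 = 0.3750
z(H) = z(0.9375) = 1.5341
z(FA) = z(0.3750) = -0.3186
d' = z(H) − z(FA) = 1.5341 − (-0.3186) = 1.8527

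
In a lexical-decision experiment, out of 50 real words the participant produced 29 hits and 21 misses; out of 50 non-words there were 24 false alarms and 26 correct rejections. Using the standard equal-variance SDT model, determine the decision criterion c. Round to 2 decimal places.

c = -0.08

H = 29/50 = 0.5800
FA = 24/50 = 0.4800
z(H) = z(0.5800) = 0.2019
z(FA) = z(0.4800) = -0.0502
c = −½·[z(H) + z(FA)] = −0.5 × (0.2019 + (-0.0502)) = -0.07585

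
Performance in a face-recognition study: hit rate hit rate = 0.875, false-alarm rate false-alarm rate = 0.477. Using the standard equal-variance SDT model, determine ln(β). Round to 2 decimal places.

Φ⁻¹(0.875) = 1.150, Φ⁻¹(0.477) = -0.058
ln β = −½·[z(H)² − z(FA)²] = −0.5 × (1.323 − 0.003) = -0.660

ln β = -0.66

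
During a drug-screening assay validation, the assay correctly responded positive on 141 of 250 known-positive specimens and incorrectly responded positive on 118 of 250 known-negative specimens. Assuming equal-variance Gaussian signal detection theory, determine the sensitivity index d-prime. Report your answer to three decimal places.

H = 141/250 = 0.5640
FA = 118/250 = 0.4720
z(0.5640) = 0.1611, z(0.4720) = -0.0702
d' = z(H) − z(FA) = 0.1611 − (-0.0702) = 0.2313

d-prime = 0.231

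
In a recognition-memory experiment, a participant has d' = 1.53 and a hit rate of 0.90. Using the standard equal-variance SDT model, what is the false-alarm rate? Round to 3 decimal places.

false-alarm rate = 0.402

z(hit rate) = z(0.90) = 1.2816
z(FA) = z(H) − d' = 1.2816 − 1.53 = -0.2484
false-alarm rate = Φ(-0.2484) = 0.4019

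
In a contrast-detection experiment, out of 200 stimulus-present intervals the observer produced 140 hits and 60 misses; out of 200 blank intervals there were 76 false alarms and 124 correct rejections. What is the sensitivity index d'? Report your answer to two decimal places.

H = 140/200 = 0.7000
FA = 76/200 = 0.3800
z(H) = z(0.7000) = 0.5244
z(FA) = z(0.3800) = -0.3055
d' = z(H) − z(FA) = 0.5244 − (-0.3055) = 0.8299

d' = 0.83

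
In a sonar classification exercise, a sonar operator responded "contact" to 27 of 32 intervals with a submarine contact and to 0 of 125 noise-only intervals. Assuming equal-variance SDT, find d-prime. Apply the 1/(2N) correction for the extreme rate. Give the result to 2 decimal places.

d-prime = 3.66

The false-alarm rate is 0/125 = 0, so apply the 1/(2N) correction: FA → 1/(2·125) = 0.00400.
z(H) = z(0.84375) = 1.010
z(FA) = z(0.00400) = -2.652
d' = 1.010 − (-2.652) = 3.662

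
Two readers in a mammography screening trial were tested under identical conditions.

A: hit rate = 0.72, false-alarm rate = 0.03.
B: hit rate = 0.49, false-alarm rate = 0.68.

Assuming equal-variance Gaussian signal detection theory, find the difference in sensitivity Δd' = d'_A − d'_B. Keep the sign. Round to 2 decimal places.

Δd' = 2.96

A: z(0.72) = 0.583, z(0.03) = -1.881, d' = 2.464
B: z(0.49) = -0.025, z(0.68) = 0.468, d' = -0.493
Δd' = d'_A − d'_B = 2.464 − (-0.493) = 2.957
A has the higher sensitivity.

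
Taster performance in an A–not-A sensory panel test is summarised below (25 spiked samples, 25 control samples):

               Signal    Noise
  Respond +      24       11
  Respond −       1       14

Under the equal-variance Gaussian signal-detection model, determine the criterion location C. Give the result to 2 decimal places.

C = -0.80

H = 24/25 = 0.9600
FA = 11/25 = 0.4400
Φ⁻¹(H) = 1.751
Φ⁻¹(FA) = -0.151
c = −½·[z(H) + z(FA)] = −0.5 × (1.751 + (-0.151)) = -0.800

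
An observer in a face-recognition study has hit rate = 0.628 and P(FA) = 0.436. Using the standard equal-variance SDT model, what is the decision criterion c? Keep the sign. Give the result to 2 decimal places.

Φ⁻¹(H) = Φ⁻¹(0.628) = 0.3266
Φ⁻¹(FA) = Φ⁻¹(0.436) = -0.1611
c = −½·[z(H) + z(FA)] = −0.5 × (0.3266 + (-0.1611)) = -0.08275

c = -0.08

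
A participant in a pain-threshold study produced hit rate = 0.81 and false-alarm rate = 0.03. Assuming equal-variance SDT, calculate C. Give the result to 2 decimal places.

z(H) = z(0.81) = 0.8779
z(FA) = z(0.03) = -1.8808
c = −½·[z(H) + z(FA)] = −0.5 × (0.8779 + (-1.8808)) = 0.50145
c > 0: the participant has a conservative response bias.

C = 0.50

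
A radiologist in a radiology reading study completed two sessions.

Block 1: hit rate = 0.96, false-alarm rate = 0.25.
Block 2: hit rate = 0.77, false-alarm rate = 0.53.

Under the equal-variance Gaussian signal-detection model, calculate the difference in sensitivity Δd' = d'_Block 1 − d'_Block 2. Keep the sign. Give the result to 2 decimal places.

Block 1: z(0.96) = 1.751, z(0.25) = -0.674, d' = 2.425
Block 2: z(0.77) = 0.739, z(0.53) = 0.075, d' = 0.664
Δd' = d'_Block 1 − d'_Block 2 = 2.425 − 0.664 = 1.761
Block 1 has the higher sensitivity.

Δd' = 1.76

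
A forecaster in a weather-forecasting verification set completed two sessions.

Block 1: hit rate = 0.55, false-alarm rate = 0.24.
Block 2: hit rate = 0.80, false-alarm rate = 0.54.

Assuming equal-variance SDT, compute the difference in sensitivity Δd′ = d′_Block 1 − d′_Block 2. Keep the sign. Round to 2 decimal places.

Block 1: z(0.55) = 0.126, z(0.24) = -0.706, d' = 0.832
Block 2: z(0.80) = 0.842, z(0.54) = 0.100, d' = 0.742
Δd' = d'_Block 1 − d'_Block 2 = 0.832 − 0.742 = 0.090
Block 1 has the higher sensitivity.

Δd′ = 0.09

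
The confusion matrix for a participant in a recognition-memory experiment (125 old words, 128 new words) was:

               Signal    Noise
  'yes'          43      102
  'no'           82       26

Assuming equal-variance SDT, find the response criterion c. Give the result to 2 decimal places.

H = 43/125 = 0.3440
FA = 102/128 = 0.7969
z(H) = z(0.3440) = -0.4016
z(FA) = z(0.7969) = 0.8306
c = −½·[z(H) + z(FA)] = −0.5 × (-0.4016 + 0.8306) = -0.2145

c = -0.21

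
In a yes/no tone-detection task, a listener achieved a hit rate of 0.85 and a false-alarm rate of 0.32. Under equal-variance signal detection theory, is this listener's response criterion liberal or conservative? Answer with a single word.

liberal

z(H) = 1.036, z(FA) = -0.468
c = −½·(z(H) + z(FA)) = -0.284
c < 0 → liberal criterion (biased toward responding “yes”).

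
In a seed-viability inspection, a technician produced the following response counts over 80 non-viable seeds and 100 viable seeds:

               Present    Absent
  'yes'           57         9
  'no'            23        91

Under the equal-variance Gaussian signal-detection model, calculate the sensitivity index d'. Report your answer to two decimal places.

d' = 1.90

H = 57/80 = 0.7125
FA = 9/100 = 0.0900
Φ⁻¹(H) = Φ⁻¹(0.7125) = 0.561
Φ⁻¹(FA) = Φ⁻¹(0.0900) = -1.341
d' = z(H) − z(FA) = 0.561 − (-1.341) = 1.902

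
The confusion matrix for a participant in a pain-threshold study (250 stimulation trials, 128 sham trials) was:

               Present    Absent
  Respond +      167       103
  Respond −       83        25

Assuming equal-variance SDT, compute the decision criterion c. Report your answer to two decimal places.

c = -0.65

H = 167/250 = 0.6680
FA = 103/128 = 0.8047
Φ⁻¹(H) = 0.4344
Φ⁻¹(FA) = 0.8585
c = −½·[z(H) + z(FA)] = −0.5 × (0.4344 + 0.8585) = -0.64645
c < 0: the participant has a liberal response bias.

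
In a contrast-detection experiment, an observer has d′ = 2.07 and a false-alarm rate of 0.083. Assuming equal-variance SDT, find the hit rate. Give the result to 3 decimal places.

hit rate = 0.753

z(false-alarm rate) = z(0.083) = -1.3852
z(H) = z(FA) + d' = -1.3852 + 2.07 = 0.6848
hit rate = Φ(0.6848) = 0.7533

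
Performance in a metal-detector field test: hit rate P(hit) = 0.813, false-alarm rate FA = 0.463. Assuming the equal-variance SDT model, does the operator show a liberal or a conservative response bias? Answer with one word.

z(H) = 0.889, z(FA) = -0.093
c = −½·(z(H) + z(FA)) = -0.398
c < 0 → liberal criterion (biased toward responding “yes”).

liberal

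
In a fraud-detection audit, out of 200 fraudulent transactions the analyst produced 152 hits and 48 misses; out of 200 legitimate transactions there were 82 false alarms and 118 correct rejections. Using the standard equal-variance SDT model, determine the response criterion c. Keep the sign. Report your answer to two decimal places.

c = -0.24

H = 152/200 = 0.7600
FA = 82/200 = 0.4100
Φ⁻¹(H) = 0.7063
Φ⁻¹(FA) = -0.2275
c = −½·[z(H) + z(FA)] = −0.5 × (0.7063 + (-0.2275)) = -0.2394
c < 0: the analyst has a liberal response bias.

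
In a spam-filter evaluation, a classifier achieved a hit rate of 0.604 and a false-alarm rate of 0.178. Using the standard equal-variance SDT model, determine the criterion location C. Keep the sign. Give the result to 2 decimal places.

C = 0.33

Φ⁻¹(0.604) = 0.264, Φ⁻¹(0.178) = -0.923
c = −½·[z(H) + z(FA)] = −0.5 × (0.264 + (-0.923)) = 0.3295
c > 0: the classifier has a conservative response bias.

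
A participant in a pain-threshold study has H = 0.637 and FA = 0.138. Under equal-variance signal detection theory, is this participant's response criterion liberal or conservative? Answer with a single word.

conservative

z(H) = 0.350, z(FA) = -1.089
c = −½·(z(H) + z(FA)) = 0.3695
c > 0 → conservative criterion (biased toward responding “no”).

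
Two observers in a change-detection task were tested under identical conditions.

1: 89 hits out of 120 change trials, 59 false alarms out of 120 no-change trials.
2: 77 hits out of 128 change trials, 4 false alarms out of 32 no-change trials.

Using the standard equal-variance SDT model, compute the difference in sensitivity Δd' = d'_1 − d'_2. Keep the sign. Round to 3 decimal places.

1: z(0.7417) = 0.6486, z(0.4917) = -0.0208, d' = 0.6694
2: z(0.6016) = 0.2575, z(0.1250) = -1.1503, d' = 1.4078
Δd' = d'_1 − d'_2 = 0.6694 − 1.4078 = -0.7384
2 has the higher sensitivity.

Δd' = -0.738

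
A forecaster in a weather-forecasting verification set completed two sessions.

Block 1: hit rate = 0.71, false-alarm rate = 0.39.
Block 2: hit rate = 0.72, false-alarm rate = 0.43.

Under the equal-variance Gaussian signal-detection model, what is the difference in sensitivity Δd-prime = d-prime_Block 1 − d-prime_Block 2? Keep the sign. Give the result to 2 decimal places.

Δd-prime = 0.07

Block 1: z(0.71) = 0.553, z(0.39) = -0.279, d' = 0.832
Block 2: z(0.72) = 0.583, z(0.43) = -0.176, d' = 0.759
Δd' = d'_Block 1 − d'_Block 2 = 0.832 − 0.759 = 0.073
Block 1 has the higher sensitivity.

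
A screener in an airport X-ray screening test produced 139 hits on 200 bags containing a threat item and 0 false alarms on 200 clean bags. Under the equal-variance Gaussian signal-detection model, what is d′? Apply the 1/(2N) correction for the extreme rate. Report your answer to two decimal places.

d′ = 3.32

The false-alarm rate is 0/200 = 0, so apply the 1/(2N) correction: FA → 1/(2·200) = 0.00250.
z(H) = z(0.69500) = 0.510
z(FA) = z(0.00250) = -2.807
d' = 0.510 − (-2.807) = 3.317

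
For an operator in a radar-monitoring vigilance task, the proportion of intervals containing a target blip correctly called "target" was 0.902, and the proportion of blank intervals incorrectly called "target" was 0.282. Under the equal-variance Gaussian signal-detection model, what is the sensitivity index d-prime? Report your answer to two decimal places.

Φ⁻¹(0.902) = 1.293, Φ⁻¹(0.282) = -0.577
d' = z(H) − z(FA) = 1.293 − (-0.577) = 1.870

d-prime = 1.87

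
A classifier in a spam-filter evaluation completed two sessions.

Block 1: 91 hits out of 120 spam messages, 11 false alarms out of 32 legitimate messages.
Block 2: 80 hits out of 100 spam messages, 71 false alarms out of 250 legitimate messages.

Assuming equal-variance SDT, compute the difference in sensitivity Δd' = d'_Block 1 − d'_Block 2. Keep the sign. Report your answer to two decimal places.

Block 1: z(0.7583) = 0.701, z(0.3438) = -0.402, d' = 1.103
Block 2: z(0.8000) = 0.842, z(0.2840) = -0.571, d' = 1.413
Δd' = d'_Block 1 − d'_Block 2 = 1.103 − 1.413 = -0.310
Block 2 has the higher sensitivity.

Δd' = -0.31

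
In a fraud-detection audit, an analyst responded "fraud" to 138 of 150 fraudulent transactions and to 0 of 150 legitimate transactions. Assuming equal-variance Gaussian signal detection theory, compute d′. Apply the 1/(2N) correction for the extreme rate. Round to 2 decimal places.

The false-alarm rate is 0/150 = 0, so apply the 1/(2N) correction: FA → 1/(2·150) = 0.00333.
z(H) = z(0.92000) = 1.405
z(FA) = z(0.00333) = -2.713
d' = 1.405 − (-2.713) = 4.118

d′ = 4.12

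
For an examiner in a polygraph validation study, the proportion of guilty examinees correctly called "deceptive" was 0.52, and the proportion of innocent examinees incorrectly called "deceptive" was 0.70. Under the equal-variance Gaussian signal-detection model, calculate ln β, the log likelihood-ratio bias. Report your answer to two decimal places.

ln β = 0.14

z(H) = 0.050
z(FA) = 0.524
ln β = −½·[z(H)² − z(FA)²] = −0.5 × (0.003 − 0.275) = 0.136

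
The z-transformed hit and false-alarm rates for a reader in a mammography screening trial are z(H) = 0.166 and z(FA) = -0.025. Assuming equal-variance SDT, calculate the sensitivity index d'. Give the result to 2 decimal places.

d' = z(H) − z(FA) = 0.166 − (-0.025) = 0.191

d' = 0.19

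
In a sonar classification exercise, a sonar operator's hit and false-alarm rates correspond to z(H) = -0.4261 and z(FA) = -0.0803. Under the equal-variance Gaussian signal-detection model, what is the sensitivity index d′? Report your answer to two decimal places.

d' = z(H) − z(FA) = -0.4261 − (-0.0803) = -0.3458

d′ = -0.35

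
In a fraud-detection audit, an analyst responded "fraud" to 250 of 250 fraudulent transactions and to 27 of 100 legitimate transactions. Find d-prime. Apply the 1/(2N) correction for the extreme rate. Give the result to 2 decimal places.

d-prime = 3.49

The hit rate is 250/250 = 1, so apply the 1/(2N) correction: H → 1 − 1/(2·250) = 0.99800.
z(H) = z(0.99800) = 2.878
z(FA) = z(0.27000) = -0.613
d' = 2.878 − (-0.613) = 3.491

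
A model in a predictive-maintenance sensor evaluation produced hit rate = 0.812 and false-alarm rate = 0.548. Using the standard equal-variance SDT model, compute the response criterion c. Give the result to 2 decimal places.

Φ⁻¹(H) = Φ⁻¹(0.812) = 0.885
Φ⁻¹(FA) = Φ⁻¹(0.548) = 0.121
c = −½·[z(H) + z(FA)] = −0.5 × (0.885 + 0.121) = -0.503

c = -0.50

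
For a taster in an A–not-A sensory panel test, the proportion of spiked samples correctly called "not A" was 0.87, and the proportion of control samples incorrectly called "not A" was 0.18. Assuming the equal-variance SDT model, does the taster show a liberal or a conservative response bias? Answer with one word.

z(H) = 1.126, z(FA) = -0.915
c = −½·(z(H) + z(FA)) = -0.1055
c < 0 → liberal criterion (biased toward responding “yes”).

liberal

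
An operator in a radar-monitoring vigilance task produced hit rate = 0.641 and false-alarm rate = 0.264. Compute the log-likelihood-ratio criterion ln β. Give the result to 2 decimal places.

ln β = 0.13

z(H) = z(0.641) = 0.361
z(FA) = z(0.264) = -0.631
ln β = −½·[z(H)² − z(FA)²] = −0.5 × (0.130 − 0.398) = 0.134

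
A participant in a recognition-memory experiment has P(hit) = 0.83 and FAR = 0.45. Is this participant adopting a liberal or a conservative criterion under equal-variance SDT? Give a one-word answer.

liberal

z(H) = 0.954, z(FA) = -0.126
c = −½·(z(H) + z(FA)) = -0.414
c < 0 → liberal criterion (biased toward responding “yes”).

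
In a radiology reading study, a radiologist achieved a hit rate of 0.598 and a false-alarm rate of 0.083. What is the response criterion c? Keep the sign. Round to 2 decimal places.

c = 0.57

Φ⁻¹(H) = Φ⁻¹(0.598) = 0.248
Φ⁻¹(FA) = Φ⁻¹(0.083) = -1.385
c = −½·[z(H) + z(FA)] = −0.5 × (0.248 + (-1.385)) = 0.5685
c > 0: the radiologist has a conservative response bias.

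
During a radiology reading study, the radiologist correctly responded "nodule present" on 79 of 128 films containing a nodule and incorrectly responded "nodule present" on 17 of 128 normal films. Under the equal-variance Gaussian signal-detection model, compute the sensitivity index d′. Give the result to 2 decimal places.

d′ = 1.41

H = 79/128 = 0.6172
FA = 17/128 = 0.1328
Φ⁻¹(0.6172) = 0.2981, Φ⁻¹(0.1328) = -1.1133
d' = z(H) − z(FA) = 0.2981 − (-1.1133) = 1.4114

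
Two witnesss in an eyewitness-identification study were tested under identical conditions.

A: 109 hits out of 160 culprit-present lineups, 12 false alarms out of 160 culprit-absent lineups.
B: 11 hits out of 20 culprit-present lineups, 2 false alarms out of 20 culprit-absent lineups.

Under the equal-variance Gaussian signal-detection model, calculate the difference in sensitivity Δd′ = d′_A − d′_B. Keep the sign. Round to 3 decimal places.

A: z(0.6813) = 0.4713, z(0.0750) = -1.4395, d' = 1.9108
B: z(0.5500) = 0.1257, z(0.1000) = -1.2816, d' = 1.4073
Δd' = d'_A − d'_B = 1.9108 − 1.4073 = 0.5035
A has the higher sensitivity.

Δd′ = 0.504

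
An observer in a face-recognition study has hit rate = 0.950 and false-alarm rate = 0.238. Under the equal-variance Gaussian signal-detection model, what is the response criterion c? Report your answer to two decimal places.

z(0.950) = 1.645, z(0.238) = -0.713
c = −½·[z(H) + z(FA)] = −0.5 × (1.645 + (-0.713)) = -0.466

c = -0.47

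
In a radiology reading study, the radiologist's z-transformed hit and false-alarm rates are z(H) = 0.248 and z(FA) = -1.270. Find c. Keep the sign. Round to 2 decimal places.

c = 0.51

c = −½·[z(H) + z(FA)] = −½·(0.248 + (-1.270)) = 0.511
c > 0: the radiologist has a conservative response bias.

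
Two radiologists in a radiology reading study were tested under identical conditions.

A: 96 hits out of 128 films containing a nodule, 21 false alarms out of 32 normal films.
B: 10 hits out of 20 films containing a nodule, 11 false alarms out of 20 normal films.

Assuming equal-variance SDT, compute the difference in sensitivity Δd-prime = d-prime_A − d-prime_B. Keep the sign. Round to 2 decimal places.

A: z(0.7500) = 0.674, z(0.6562) = 0.402, d' = 0.272
B: z(0.5000) = 0.000, z(0.5500) = 0.126, d' = -0.126
Δd' = d'_A − d'_B = 0.272 − (-0.126) = 0.398
A has the higher sensitivity.

Δd-prime = 0.40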